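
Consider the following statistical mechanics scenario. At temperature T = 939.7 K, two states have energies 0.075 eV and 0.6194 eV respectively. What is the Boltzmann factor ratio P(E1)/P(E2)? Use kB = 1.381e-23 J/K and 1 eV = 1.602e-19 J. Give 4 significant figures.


Step 1: Compute energy difference dE = E1 - E2 = 0.075 - 0.6194 = -0.5444 eV
Step 2: Convert to Joules: dE_J = -0.5444 * 1.602e-19 = -8.721e-20 J
Step 3: Compute exponent = -dE_J / (kB * T) = -(-8.721e-20) / (1.381e-23 * 939.7) = 6.72
Step 4: P(E1)/P(E2) = exp(6.72) = 829.2

829.2


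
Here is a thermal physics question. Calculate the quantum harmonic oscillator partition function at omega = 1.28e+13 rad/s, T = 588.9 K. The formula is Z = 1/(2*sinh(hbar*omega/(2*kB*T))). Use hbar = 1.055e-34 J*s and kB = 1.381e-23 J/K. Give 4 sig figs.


Step 1: Compute x = hbar*omega/(kB*T) = 1.055e-34*1.28e+13/(1.381e-23*588.9) = 0.166
Step 2: x/2 = 0.08302
Step 3: sinh(x/2) = 0.08312
Step 4: Z = 1/(2*0.08312) = 6.016

6.016


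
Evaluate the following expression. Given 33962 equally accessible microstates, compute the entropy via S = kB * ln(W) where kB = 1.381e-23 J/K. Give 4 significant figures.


Step 1: ln(W) = ln(33962) = 10.43
Step 2: S = kB * ln(W) = 1.381e-23 * 10.43
Step 3: S = 1.441e-22 J/K

1.441e-22


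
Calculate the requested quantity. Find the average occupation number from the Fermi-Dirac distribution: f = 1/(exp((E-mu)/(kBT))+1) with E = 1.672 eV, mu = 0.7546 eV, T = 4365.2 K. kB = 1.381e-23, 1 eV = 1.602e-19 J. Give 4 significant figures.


Step 1: (E - mu) = 1.672 - 0.7546 = 0.9174 eV
Step 2: Convert: (E-mu)*eV = 1.47e-19 J
Step 3: x = (E-mu)*eV/(kB*T) = 2.438
Step 4: f = 1/(exp(2.438)+1) = 0.08032

0.08032


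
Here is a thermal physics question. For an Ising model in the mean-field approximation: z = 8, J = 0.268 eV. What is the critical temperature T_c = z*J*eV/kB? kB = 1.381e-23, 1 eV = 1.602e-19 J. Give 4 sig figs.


Step 1: z*J = 8*0.268 = 2.144 eV
Step 2: Convert to Joules: 2.144*1.602e-19 = 3.435e-19 J
Step 3: T_c = 3.435e-19 / 1.381e-23 = 2.487e+04 K

2.487e+04


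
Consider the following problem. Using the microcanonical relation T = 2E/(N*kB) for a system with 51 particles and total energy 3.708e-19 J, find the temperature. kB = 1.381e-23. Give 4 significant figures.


Step 1: Numerator = 2*E = 2*3.708e-19 = 7.416e-19 J
Step 2: Denominator = N*kB = 51*1.381e-23 = 7.043e-22
Step 3: T = 7.416e-19 / 7.043e-22 = 1053 K

1053


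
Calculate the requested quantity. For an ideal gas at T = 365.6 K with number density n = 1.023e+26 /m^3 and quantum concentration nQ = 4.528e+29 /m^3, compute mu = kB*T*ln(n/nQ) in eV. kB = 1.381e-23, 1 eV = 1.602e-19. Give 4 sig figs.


Step 1: n/nQ = 1.023e+26/4.528e+29 = 0.0002259
Step 2: ln(n/nQ) = -8.395
Step 3: mu = kB*T*ln(n/nQ) = 5.049e-21*-8.395 = -4.239e-20 J
Step 4: Convert to eV: -4.239e-20/1.602e-19 = -0.2646 eV

-0.2646


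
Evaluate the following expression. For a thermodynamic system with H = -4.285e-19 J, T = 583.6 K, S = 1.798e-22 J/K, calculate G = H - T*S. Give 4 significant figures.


Step 1: T*S = 583.6 * 1.798e-22 = 1.049e-19 J
Step 2: G = H - T*S = -4.285e-19 - 1.049e-19
Step 3: G = -5.334e-19 J

-5.334e-19


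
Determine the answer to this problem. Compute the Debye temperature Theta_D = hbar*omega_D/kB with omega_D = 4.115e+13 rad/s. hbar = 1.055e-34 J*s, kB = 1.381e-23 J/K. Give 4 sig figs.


Step 1: hbar*omega_D = 1.055e-34 * 4.115e+13 = 4.341e-21 J
Step 2: Theta_D = 4.341e-21 / 1.381e-23
Step 3: Theta_D = 314.4 K

314.4


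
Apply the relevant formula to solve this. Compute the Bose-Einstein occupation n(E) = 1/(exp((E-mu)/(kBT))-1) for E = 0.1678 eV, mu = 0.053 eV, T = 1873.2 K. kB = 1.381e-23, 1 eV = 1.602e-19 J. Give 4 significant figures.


Step 1: (E - mu) = 0.1148 eV
Step 2: x = (E-mu)*eV/(kB*T) = 0.1148*1.602e-19/(1.381e-23*1873.2) = 0.7109
Step 3: exp(x) = 2.036
Step 4: n = 1/(exp(x)-1) = 0.9654

0.9654


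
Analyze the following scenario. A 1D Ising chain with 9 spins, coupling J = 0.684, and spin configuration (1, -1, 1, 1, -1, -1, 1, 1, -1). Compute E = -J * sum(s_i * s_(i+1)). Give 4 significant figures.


Step 1: Nearest-neighbor products: -1, -1, 1, -1, 1, -1, 1, -1
Step 2: Sum of products = -2
Step 3: E = -0.684 * -2 = 1.368

1.368


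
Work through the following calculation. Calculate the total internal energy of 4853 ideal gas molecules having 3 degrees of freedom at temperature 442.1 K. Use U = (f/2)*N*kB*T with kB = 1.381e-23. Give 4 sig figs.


Step 1: f/2 = 3/2 = 1.5
Step 2: N*kB*T = 4853*1.381e-23*442.1 = 2.963e-17
Step 3: U = 1.5 * 2.963e-17 = 4.444e-17 J

4.444e-17


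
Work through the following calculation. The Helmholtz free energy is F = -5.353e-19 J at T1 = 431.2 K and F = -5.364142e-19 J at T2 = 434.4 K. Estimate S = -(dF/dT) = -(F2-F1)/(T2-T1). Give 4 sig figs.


Step 1: dF = F2 - F1 = -5.364142e-19 - (-5.353e-19) = -1.1142e-21 J
Step 2: dT = T2 - T1 = 434.4 - 431.2 = 3.2 K
Step 3: S = -dF/dT = -(-1.1142e-21)/3.2 = 3.482e-22 J/K

3.482e-22


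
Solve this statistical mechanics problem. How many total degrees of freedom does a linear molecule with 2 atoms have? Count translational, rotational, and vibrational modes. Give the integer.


Step 1: Translational DOF = 3
Step 2: Rotational DOF (linear) = 2
Step 3: Vibrational DOF = 3*2 - 5 = 1
Step 4: Total = 3 + 2 + 1 = 6

6


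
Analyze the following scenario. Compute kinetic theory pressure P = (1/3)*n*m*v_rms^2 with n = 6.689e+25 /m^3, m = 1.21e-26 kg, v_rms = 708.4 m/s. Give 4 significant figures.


Step 1: v_rms^2 = 708.4^2 = 5.018e+05
Step 2: n*m = 6.689e+25*1.21e-26 = 0.8094
Step 3: P = (1/3)*0.8094*5.018e+05 = 1.354e+05 Pa

1.354e+05


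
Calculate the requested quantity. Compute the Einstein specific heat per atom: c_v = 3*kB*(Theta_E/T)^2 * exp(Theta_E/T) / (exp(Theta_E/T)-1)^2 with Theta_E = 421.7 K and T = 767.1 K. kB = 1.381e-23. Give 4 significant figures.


Step 1: x = Theta_E/T = 421.7/767.1 = 0.5497
Step 2: x^2 = 0.3022
Step 3: exp(x) = 1.733
Step 4: c_v = 3*1.381e-23*0.3022*1.733/(1.733-1)^2 = 4.04e-23

4.04e-23


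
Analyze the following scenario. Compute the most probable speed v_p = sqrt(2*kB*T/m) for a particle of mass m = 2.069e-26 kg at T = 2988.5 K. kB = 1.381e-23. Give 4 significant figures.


Step 1: Numerator = 2*kB*T = 2*1.381e-23*2988.5 = 8.254e-20
Step 2: Ratio = 8.254e-20 / 2.069e-26 = 3.989e+06
Step 3: v_p = sqrt(3.989e+06) = 1997 m/s

1997


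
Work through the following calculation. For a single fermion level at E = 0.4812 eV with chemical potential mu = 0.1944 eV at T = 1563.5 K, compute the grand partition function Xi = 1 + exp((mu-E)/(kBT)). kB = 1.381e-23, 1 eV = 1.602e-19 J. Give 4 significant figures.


Step 1: (mu - E) = 0.1944 - 0.4812 = -0.2868 eV
Step 2: x = (mu-E)*eV/(kB*T) = -0.2868*1.602e-19/(1.381e-23*1563.5) = -2.128
Step 3: exp(x) = 0.1191
Step 4: Xi = 1 + 0.1191 = 1.119

1.119


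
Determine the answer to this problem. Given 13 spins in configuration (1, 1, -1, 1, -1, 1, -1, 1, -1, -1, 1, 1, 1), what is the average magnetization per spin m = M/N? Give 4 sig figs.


Step 1: Count up spins (+1): 8, down spins (-1): 5
Step 2: Total magnetization M = 8 - 5 = 3
Step 3: m = M/N = 3/13 = 0.2308

0.2308


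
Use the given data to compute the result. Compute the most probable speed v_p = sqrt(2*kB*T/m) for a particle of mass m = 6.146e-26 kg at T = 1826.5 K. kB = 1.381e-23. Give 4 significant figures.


Step 1: Numerator = 2*kB*T = 2*1.381e-23*1826.5 = 5.045e-20
Step 2: Ratio = 5.045e-20 / 6.146e-26 = 8.208e+05
Step 3: v_p = sqrt(8.208e+05) = 906 m/s

906


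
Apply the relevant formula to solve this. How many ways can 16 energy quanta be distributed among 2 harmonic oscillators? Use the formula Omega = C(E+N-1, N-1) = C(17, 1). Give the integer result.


Step 1: Use binomial coefficient C(17, 1)
Step 2: Numerator = 17! / 16!
Step 3: Denominator = 1!
Step 4: Omega = 17

17


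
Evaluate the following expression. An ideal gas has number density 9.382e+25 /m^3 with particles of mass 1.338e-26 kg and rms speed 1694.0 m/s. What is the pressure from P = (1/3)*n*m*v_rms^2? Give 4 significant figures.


Step 1: v_rms^2 = 1694.0^2 = 2.87e+06
Step 2: n*m = 9.382e+25*1.338e-26 = 1.255
Step 3: P = (1/3)*1.255*2.87e+06 = 1.201e+06 Pa

1.201e+06


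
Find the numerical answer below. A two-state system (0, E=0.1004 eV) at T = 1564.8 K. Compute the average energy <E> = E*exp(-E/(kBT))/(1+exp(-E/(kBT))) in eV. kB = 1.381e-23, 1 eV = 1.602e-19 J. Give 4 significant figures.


Step 1: beta*E = 0.1004*1.602e-19/(1.381e-23*1564.8) = 0.7443
Step 2: exp(-beta*E) = 0.4751
Step 3: <E> = 0.1004*0.4751/(1+0.4751) = 0.03234 eV

0.03234


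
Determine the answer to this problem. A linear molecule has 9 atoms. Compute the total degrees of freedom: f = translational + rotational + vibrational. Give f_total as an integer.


Step 1: Translational DOF = 3
Step 2: Rotational DOF (linear) = 2
Step 3: Vibrational DOF = 3*9 - 5 = 22
Step 4: Total = 3 + 2 + 22 = 27

27


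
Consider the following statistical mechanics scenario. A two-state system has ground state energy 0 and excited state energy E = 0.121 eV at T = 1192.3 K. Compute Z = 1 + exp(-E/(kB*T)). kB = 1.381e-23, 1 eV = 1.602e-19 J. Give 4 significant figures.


Step 1: Compute beta*E = E*eV/(kB*T) = 0.121*1.602e-19/(1.381e-23*1192.3) = 1.177
Step 2: exp(-beta*E) = exp(-1.177) = 0.3081
Step 3: Z = 1 + 0.3081 = 1.308

1.308


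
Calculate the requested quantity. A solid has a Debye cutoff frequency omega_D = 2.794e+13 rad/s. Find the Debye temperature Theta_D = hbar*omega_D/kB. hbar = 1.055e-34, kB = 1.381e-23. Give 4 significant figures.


Step 1: hbar*omega_D = 1.055e-34 * 2.794e+13 = 2.948e-21 J
Step 2: Theta_D = 2.948e-21 / 1.381e-23
Step 3: Theta_D = 213.4 K

213.4


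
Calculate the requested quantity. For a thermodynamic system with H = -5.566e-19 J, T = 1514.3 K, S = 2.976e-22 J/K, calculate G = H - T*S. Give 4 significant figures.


Step 1: T*S = 1514.3 * 2.976e-22 = 4.507e-19 J
Step 2: G = H - T*S = -5.566e-19 - 4.507e-19
Step 3: G = -1.007e-18 J

-1.007e-18


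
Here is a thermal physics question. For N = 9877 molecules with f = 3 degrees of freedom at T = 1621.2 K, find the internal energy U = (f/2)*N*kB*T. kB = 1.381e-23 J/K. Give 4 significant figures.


Step 1: f/2 = 3/2 = 1.5
Step 2: N*kB*T = 9877*1.381e-23*1621.2 = 2.211e-16
Step 3: U = 1.5 * 2.211e-16 = 3.317e-16 J

3.317e-16


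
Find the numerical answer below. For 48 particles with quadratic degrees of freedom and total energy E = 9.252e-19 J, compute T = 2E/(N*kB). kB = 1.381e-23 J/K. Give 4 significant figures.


Step 1: Numerator = 2*E = 2*9.252e-19 = 1.85e-18 J
Step 2: Denominator = N*kB = 48*1.381e-23 = 6.629e-22
Step 3: T = 1.85e-18 / 6.629e-22 = 2791 K

2791


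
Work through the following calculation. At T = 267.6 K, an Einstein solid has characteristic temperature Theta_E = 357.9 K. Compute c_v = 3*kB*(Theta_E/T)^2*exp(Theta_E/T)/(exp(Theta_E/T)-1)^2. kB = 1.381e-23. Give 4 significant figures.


Step 1: x = Theta_E/T = 357.9/267.6 = 1.337
Step 2: x^2 = 1.789
Step 3: exp(x) = 3.809
Step 4: c_v = 3*1.381e-23*1.789*3.809/(3.809-1)^2 = 3.577e-23

3.577e-23


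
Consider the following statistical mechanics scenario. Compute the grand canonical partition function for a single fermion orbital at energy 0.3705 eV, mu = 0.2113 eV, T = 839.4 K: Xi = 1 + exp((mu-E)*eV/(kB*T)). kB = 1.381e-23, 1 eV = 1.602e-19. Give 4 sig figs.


Step 1: (mu - E) = 0.2113 - 0.3705 = -0.1592 eV
Step 2: x = (mu-E)*eV/(kB*T) = -0.1592*1.602e-19/(1.381e-23*839.4) = -2.2
Step 3: exp(x) = 0.1108
Step 4: Xi = 1 + 0.1108 = 1.111

1.111


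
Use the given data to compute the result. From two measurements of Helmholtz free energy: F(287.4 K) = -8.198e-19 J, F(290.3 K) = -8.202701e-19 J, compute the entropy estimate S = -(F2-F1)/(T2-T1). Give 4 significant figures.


Step 1: dF = F2 - F1 = -8.202701e-19 - (-8.198e-19) = -4.701e-22 J
Step 2: dT = T2 - T1 = 290.3 - 287.4 = 2.9 K
Step 3: S = -dF/dT = -(-4.701e-22)/2.9 = 1.621e-22 J/K

1.621e-22


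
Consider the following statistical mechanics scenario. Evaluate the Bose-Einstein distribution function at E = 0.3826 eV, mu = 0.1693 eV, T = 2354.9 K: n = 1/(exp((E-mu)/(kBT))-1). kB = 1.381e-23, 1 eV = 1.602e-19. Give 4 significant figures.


Step 1: (E - mu) = 0.2133 eV
Step 2: x = (E-mu)*eV/(kB*T) = 0.2133*1.602e-19/(1.381e-23*2354.9) = 1.051
Step 3: exp(x) = 2.86
Step 4: n = 1/(exp(x)-1) = 0.5377

0.5377


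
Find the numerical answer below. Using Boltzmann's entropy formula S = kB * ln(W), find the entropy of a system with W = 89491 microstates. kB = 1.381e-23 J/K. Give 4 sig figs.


Step 1: ln(W) = ln(89491) = 11.4
Step 2: S = kB * ln(W) = 1.381e-23 * 11.4
Step 3: S = 1.575e-22 J/K

1.575e-22


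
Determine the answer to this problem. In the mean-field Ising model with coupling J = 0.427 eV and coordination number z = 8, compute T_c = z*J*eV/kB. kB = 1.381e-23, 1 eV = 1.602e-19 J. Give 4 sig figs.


Step 1: z*J = 8*0.427 = 3.416 eV
Step 2: Convert to Joules: 3.416*1.602e-19 = 5.472e-19 J
Step 3: T_c = 5.472e-19 / 1.381e-23 = 3.963e+04 K

3.963e+04


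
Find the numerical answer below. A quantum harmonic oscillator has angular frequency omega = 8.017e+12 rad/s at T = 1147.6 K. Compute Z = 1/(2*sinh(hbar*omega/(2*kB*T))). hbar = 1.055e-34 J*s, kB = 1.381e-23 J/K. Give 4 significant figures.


Step 1: Compute x = hbar*omega/(kB*T) = 1.055e-34*8.017e+12/(1.381e-23*1147.6) = 0.05337
Step 2: x/2 = 0.02668
Step 3: sinh(x/2) = 0.02669
Step 4: Z = 1/(2*0.02669) = 18.74

18.74


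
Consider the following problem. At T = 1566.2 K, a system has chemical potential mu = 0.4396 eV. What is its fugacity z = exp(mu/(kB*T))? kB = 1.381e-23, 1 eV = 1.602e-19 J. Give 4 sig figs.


Step 1: Convert mu to Joules: 0.4396*1.602e-19 = 7.042e-20 J
Step 2: kB*T = 1.381e-23*1566.2 = 2.163e-20 J
Step 3: mu/(kB*T) = 3.256
Step 4: z = exp(3.256) = 25.94

25.94


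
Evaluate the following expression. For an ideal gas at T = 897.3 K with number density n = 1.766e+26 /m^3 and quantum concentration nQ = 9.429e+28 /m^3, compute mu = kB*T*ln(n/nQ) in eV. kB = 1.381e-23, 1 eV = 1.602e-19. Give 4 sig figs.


Step 1: n/nQ = 1.766e+26/9.429e+28 = 0.001873
Step 2: ln(n/nQ) = -6.28
Step 3: mu = kB*T*ln(n/nQ) = 1.239e-20*-6.28 = -7.782e-20 J
Step 4: Convert to eV: -7.782e-20/1.602e-19 = -0.4858 eV

-0.4858


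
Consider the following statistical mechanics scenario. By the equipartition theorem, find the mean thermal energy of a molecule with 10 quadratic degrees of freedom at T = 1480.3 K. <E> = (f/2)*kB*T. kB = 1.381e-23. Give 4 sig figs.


Step 1: f/2 = 10/2 = 5
Step 2: kB*T = 1.381e-23 * 1480.3 = 2.044e-20
Step 3: <E> = 5 * 2.044e-20 = 1.022e-19 J

1.022e-19


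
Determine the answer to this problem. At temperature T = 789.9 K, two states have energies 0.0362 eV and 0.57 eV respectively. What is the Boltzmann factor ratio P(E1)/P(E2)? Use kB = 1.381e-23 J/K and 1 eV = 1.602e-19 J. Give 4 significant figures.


Step 1: Compute energy difference dE = E1 - E2 = 0.0362 - 0.57 = -0.5338 eV
Step 2: Convert to Joules: dE_J = -0.5338 * 1.602e-19 = -8.551e-20 J
Step 3: Compute exponent = -dE_J / (kB * T) = -(-8.551e-20) / (1.381e-23 * 789.9) = 7.839
Step 4: P(E1)/P(E2) = exp(7.839) = 2538

2538


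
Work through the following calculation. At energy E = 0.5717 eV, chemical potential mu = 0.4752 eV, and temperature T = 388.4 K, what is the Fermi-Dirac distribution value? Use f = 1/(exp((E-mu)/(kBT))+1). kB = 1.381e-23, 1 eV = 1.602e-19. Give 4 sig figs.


Step 1: (E - mu) = 0.5717 - 0.4752 = 0.0965 eV
Step 2: Convert: (E-mu)*eV = 1.546e-20 J
Step 3: x = (E-mu)*eV/(kB*T) = 2.882
Step 4: f = 1/(exp(2.882)+1) = 0.05304

0.05304


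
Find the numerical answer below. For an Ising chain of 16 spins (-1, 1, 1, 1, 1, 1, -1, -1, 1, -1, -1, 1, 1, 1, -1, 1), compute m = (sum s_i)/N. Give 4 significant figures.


Step 1: Count up spins (+1): 10, down spins (-1): 6
Step 2: Total magnetization M = 10 - 6 = 4
Step 3: m = M/N = 4/16 = 0.25

0.25


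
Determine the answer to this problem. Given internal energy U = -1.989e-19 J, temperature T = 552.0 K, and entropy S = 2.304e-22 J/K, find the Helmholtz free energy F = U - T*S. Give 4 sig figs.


Step 1: T*S = 552.0 * 2.304e-22 = 1.272e-19 J
Step 2: F = U - T*S = -1.989e-19 - 1.272e-19
Step 3: F = -3.261e-19 J

-3.261e-19


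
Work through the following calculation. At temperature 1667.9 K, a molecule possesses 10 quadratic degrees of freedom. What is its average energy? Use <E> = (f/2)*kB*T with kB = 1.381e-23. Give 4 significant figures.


Step 1: f/2 = 10/2 = 5
Step 2: kB*T = 1.381e-23 * 1667.9 = 2.303e-20
Step 3: <E> = 5 * 2.303e-20 = 1.152e-19 J

1.152e-19


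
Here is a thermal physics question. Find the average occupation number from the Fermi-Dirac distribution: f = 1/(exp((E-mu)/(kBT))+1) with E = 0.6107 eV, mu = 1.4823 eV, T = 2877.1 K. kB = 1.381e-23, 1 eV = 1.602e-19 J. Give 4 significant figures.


Step 1: (E - mu) = 0.6107 - 1.4823 = -0.8716 eV
Step 2: Convert: (E-mu)*eV = -1.396e-19 J
Step 3: x = (E-mu)*eV/(kB*T) = -3.514
Step 4: f = 1/(exp(-3.514)+1) = 0.9711

0.9711


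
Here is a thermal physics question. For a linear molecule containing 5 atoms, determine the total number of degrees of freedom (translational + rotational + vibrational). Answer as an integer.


Step 1: Translational DOF = 3
Step 2: Rotational DOF (linear) = 2
Step 3: Vibrational DOF = 3*5 - 5 = 10
Step 4: Total = 3 + 2 + 10 = 15

15


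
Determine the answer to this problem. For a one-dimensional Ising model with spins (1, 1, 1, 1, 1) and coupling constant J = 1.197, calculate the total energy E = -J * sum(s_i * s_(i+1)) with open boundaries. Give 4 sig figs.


Step 1: Nearest-neighbor products: 1, 1, 1, 1
Step 2: Sum of products = 4
Step 3: E = -1.197 * 4 = -4.788

-4.788


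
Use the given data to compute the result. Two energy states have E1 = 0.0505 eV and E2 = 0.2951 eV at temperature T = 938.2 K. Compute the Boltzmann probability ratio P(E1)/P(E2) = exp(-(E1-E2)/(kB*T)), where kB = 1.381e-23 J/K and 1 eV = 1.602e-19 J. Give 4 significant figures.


Step 1: Compute energy difference dE = E1 - E2 = 0.0505 - 0.2951 = -0.2446 eV
Step 2: Convert to Joules: dE_J = -0.2446 * 1.602e-19 = -3.918e-20 J
Step 3: Compute exponent = -dE_J / (kB * T) = -(-3.918e-20) / (1.381e-23 * 938.2) = 3.024
Step 4: P(E1)/P(E2) = exp(3.024) = 20.58

20.58


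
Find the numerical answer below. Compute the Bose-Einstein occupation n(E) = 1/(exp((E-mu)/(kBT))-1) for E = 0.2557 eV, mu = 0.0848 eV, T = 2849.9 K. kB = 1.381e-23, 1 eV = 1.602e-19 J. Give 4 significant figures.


Step 1: (E - mu) = 0.1709 eV
Step 2: x = (E-mu)*eV/(kB*T) = 0.1709*1.602e-19/(1.381e-23*2849.9) = 0.6956
Step 3: exp(x) = 2.005
Step 4: n = 1/(exp(x)-1) = 0.995

0.995


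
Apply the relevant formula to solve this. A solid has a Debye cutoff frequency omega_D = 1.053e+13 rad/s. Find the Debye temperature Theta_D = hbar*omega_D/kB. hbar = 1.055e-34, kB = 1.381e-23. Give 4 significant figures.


Step 1: hbar*omega_D = 1.055e-34 * 1.053e+13 = 1.111e-21 J
Step 2: Theta_D = 1.111e-21 / 1.381e-23
Step 3: Theta_D = 80.44 K

80.44


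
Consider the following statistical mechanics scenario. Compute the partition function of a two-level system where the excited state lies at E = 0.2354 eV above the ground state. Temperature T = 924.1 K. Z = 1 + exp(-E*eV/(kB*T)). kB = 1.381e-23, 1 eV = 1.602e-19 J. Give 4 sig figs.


Step 1: Compute beta*E = E*eV/(kB*T) = 0.2354*1.602e-19/(1.381e-23*924.1) = 2.955
Step 2: exp(-beta*E) = exp(-2.955) = 0.05208
Step 3: Z = 1 + 0.05208 = 1.052

1.052


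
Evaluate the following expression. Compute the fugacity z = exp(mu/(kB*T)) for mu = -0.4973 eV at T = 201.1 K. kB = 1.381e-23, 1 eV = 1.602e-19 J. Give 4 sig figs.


Step 1: Convert mu to Joules: -0.4973*1.602e-19 = -7.967e-20 J
Step 2: kB*T = 1.381e-23*201.1 = 2.777e-21 J
Step 3: mu/(kB*T) = -28.69
Step 4: z = exp(-28.69) = 3.481e-13

3.481e-13


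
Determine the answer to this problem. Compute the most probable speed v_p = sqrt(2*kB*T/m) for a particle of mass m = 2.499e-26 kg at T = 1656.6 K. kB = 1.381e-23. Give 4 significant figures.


Step 1: Numerator = 2*kB*T = 2*1.381e-23*1656.6 = 4.576e-20
Step 2: Ratio = 4.576e-20 / 2.499e-26 = 1.831e+06
Step 3: v_p = sqrt(1.831e+06) = 1353 m/s

1353


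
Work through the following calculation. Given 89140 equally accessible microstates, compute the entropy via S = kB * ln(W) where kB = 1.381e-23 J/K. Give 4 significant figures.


Step 1: ln(W) = ln(89140) = 11.4
Step 2: S = kB * ln(W) = 1.381e-23 * 11.4
Step 3: S = 1.574e-22 J/K

1.574e-22


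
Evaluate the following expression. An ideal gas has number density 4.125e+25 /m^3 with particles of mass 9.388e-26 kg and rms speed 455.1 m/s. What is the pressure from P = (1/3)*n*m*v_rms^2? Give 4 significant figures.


Step 1: v_rms^2 = 455.1^2 = 2.071e+05
Step 2: n*m = 4.125e+25*9.388e-26 = 3.873
Step 3: P = (1/3)*3.873*2.071e+05 = 2.674e+05 Pa

2.674e+05


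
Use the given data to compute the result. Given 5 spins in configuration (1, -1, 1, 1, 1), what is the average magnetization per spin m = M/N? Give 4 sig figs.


Step 1: Count up spins (+1): 4, down spins (-1): 1
Step 2: Total magnetization M = 4 - 1 = 3
Step 3: m = M/N = 3/5 = 0.6

0.6


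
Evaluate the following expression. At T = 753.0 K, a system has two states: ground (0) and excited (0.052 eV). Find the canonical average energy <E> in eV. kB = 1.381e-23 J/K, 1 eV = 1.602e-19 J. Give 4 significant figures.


Step 1: beta*E = 0.052*1.602e-19/(1.381e-23*753.0) = 0.8011
Step 2: exp(-beta*E) = 0.4488
Step 3: <E> = 0.052*0.4488/(1+0.4488) = 0.01611 eV

0.01611


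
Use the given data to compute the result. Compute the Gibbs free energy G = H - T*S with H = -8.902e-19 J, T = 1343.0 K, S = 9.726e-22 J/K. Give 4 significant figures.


Step 1: T*S = 1343.0 * 9.726e-22 = 1.306e-18 J
Step 2: G = H - T*S = -8.902e-19 - 1.306e-18
Step 3: G = -2.196e-18 J

-2.196e-18


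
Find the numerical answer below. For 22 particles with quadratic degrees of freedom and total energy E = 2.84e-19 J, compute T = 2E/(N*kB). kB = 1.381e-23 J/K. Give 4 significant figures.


Step 1: Numerator = 2*E = 2*2.84e-19 = 5.68e-19 J
Step 2: Denominator = N*kB = 22*1.381e-23 = 3.038e-22
Step 3: T = 5.68e-19 / 3.038e-22 = 1870 K

1870


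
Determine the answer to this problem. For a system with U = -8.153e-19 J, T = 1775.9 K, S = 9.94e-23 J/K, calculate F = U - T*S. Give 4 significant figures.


Step 1: T*S = 1775.9 * 9.94e-23 = 1.765e-19 J
Step 2: F = U - T*S = -8.153e-19 - 1.765e-19
Step 3: F = -9.918e-19 J

-9.918e-19


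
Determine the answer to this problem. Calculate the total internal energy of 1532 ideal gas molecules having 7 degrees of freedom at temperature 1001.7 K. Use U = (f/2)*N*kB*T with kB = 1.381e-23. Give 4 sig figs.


Step 1: f/2 = 7/2 = 3.5
Step 2: N*kB*T = 1532*1.381e-23*1001.7 = 2.119e-17
Step 3: U = 3.5 * 2.119e-17 = 7.418e-17 J

7.418e-17


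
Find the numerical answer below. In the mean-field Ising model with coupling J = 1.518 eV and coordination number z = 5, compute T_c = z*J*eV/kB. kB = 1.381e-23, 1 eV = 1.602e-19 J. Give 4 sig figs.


Step 1: z*J = 5*1.518 = 7.59 eV
Step 2: Convert to Joules: 7.59*1.602e-19 = 1.216e-18 J
Step 3: T_c = 1.216e-18 / 1.381e-23 = 8.805e+04 K

8.805e+04


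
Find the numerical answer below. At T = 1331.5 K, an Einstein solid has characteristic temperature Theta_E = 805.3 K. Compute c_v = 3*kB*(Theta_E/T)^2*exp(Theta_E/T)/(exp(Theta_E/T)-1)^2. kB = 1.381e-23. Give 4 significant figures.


Step 1: x = Theta_E/T = 805.3/1331.5 = 0.6048
Step 2: x^2 = 0.3658
Step 3: exp(x) = 1.831
Step 4: c_v = 3*1.381e-23*0.3658*1.831/(1.831-1)^2 = 4.019e-23

4.019e-23


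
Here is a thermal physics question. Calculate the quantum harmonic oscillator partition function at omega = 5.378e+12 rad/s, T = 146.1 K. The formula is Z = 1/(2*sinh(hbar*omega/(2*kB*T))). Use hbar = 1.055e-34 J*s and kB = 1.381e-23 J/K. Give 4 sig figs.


Step 1: Compute x = hbar*omega/(kB*T) = 1.055e-34*5.378e+12/(1.381e-23*146.1) = 0.2812
Step 2: x/2 = 0.1406
Step 3: sinh(x/2) = 0.1411
Step 4: Z = 1/(2*0.1411) = 3.544

3.544


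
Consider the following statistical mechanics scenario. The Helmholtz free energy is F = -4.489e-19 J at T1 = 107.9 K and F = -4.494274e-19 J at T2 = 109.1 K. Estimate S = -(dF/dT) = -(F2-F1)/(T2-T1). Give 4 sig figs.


Step 1: dF = F2 - F1 = -4.494274e-19 - (-4.489e-19) = -5.274e-22 J
Step 2: dT = T2 - T1 = 109.1 - 107.9 = 1.2 K
Step 3: S = -dF/dT = -(-5.274e-22)/1.2 = 4.395e-22 J/K

4.395e-22


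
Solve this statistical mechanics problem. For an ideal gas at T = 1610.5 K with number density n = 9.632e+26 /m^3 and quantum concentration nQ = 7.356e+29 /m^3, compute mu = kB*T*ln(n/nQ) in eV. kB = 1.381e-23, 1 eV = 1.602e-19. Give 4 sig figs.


Step 1: n/nQ = 9.632e+26/7.356e+29 = 0.001309
Step 2: ln(n/nQ) = -6.638
Step 3: mu = kB*T*ln(n/nQ) = 2.224e-20*-6.638 = -1.476e-19 J
Step 4: Convert to eV: -1.476e-19/1.602e-19 = -0.9216 eV

-0.9216


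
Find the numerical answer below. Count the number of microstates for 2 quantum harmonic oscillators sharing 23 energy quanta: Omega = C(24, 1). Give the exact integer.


Step 1: Use binomial coefficient C(24, 1)
Step 2: Numerator = 24! / 23!
Step 3: Denominator = 1!
Step 4: Omega = 24

24


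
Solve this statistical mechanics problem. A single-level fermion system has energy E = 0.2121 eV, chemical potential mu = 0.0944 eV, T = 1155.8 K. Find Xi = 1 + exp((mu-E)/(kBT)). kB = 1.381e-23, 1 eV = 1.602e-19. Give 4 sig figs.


Step 1: (mu - E) = 0.0944 - 0.2121 = -0.1177 eV
Step 2: x = (mu-E)*eV/(kB*T) = -0.1177*1.602e-19/(1.381e-23*1155.8) = -1.181
Step 3: exp(x) = 0.3069
Step 4: Xi = 1 + 0.3069 = 1.307

1.307


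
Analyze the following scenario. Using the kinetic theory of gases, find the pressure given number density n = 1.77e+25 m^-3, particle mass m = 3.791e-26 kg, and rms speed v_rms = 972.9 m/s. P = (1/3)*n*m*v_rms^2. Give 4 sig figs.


Step 1: v_rms^2 = 972.9^2 = 9.465e+05
Step 2: n*m = 1.77e+25*3.791e-26 = 0.671
Step 3: P = (1/3)*0.671*9.465e+05 = 2.117e+05 Pa

2.117e+05


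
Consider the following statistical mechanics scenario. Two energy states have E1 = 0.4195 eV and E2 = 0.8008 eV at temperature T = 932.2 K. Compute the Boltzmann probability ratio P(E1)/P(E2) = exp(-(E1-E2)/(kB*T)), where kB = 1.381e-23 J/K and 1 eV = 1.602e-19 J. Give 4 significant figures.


Step 1: Compute energy difference dE = E1 - E2 = 0.4195 - 0.8008 = -0.3813 eV
Step 2: Convert to Joules: dE_J = -0.3813 * 1.602e-19 = -6.108e-20 J
Step 3: Compute exponent = -dE_J / (kB * T) = -(-6.108e-20) / (1.381e-23 * 932.2) = 4.745
Step 4: P(E1)/P(E2) = exp(4.745) = 115

115


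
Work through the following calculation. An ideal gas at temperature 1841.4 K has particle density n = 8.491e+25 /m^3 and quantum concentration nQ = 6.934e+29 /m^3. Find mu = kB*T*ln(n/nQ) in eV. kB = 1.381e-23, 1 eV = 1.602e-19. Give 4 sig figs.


Step 1: n/nQ = 8.491e+25/6.934e+29 = 0.0001225
Step 2: ln(n/nQ) = -9.008
Step 3: mu = kB*T*ln(n/nQ) = 2.543e-20*-9.008 = -2.291e-19 J
Step 4: Convert to eV: -2.291e-19/1.602e-19 = -1.43 eV

-1.43


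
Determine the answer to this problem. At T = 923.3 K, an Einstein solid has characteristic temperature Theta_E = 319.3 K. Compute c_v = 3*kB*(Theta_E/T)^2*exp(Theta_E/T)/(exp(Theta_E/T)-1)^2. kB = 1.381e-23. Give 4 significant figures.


Step 1: x = Theta_E/T = 319.3/923.3 = 0.3458
Step 2: x^2 = 0.1196
Step 3: exp(x) = 1.413
Step 4: c_v = 3*1.381e-23*0.1196*1.413/(1.413-1)^2 = 4.102e-23

4.102e-23


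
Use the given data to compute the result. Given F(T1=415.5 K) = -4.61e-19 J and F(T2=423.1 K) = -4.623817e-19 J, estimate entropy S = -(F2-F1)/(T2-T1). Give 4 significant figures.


Step 1: dF = F2 - F1 = -4.623817e-19 - (-4.61e-19) = -1.3817e-21 J
Step 2: dT = T2 - T1 = 423.1 - 415.5 = 7.6 K
Step 3: S = -dF/dT = -(-1.3817e-21)/7.6 = 1.818e-22 J/K

1.818e-22


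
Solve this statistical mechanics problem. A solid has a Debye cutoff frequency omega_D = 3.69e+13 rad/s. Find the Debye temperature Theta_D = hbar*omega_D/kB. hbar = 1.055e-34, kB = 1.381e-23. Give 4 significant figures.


Step 1: hbar*omega_D = 1.055e-34 * 3.69e+13 = 3.893e-21 J
Step 2: Theta_D = 3.893e-21 / 1.381e-23
Step 3: Theta_D = 281.9 K

281.9


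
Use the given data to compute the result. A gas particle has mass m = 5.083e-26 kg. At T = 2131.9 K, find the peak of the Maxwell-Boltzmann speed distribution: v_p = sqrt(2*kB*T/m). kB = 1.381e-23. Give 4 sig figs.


Step 1: Numerator = 2*kB*T = 2*1.381e-23*2131.9 = 5.888e-20
Step 2: Ratio = 5.888e-20 / 5.083e-26 = 1.158e+06
Step 3: v_p = sqrt(1.158e+06) = 1076 m/s

1076


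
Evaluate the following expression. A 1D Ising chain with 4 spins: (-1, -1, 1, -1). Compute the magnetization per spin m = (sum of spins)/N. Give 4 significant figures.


Step 1: Count up spins (+1): 1, down spins (-1): 3
Step 2: Total magnetization M = 1 - 3 = -2
Step 3: m = M/N = -2/4 = -0.5

-0.5


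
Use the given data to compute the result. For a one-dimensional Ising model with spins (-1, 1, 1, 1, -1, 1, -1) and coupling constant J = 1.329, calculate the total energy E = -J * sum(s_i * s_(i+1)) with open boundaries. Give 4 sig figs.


Step 1: Nearest-neighbor products: -1, 1, 1, -1, -1, -1
Step 2: Sum of products = -2
Step 3: E = -1.329 * -2 = 2.658

2.658


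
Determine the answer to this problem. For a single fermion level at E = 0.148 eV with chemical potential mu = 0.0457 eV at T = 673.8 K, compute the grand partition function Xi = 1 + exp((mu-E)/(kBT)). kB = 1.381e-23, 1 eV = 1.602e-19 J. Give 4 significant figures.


Step 1: (mu - E) = 0.0457 - 0.148 = -0.1023 eV
Step 2: x = (mu-E)*eV/(kB*T) = -0.1023*1.602e-19/(1.381e-23*673.8) = -1.761
Step 3: exp(x) = 0.1718
Step 4: Xi = 1 + 0.1718 = 1.172

1.172


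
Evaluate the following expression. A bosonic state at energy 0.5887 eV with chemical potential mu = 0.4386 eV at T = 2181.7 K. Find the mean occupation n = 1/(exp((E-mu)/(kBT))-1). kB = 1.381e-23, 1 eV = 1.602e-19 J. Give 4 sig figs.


Step 1: (E - mu) = 0.1501 eV
Step 2: x = (E-mu)*eV/(kB*T) = 0.1501*1.602e-19/(1.381e-23*2181.7) = 0.7981
Step 3: exp(x) = 2.221
Step 4: n = 1/(exp(x)-1) = 0.8188

0.8188


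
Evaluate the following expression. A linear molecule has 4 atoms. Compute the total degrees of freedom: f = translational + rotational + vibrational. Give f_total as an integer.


Step 1: Translational DOF = 3
Step 2: Rotational DOF (linear) = 2
Step 3: Vibrational DOF = 3*4 - 5 = 7
Step 4: Total = 3 + 2 + 7 = 12

12


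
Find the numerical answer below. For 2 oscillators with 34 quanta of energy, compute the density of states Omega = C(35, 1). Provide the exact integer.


Step 1: Use binomial coefficient C(35, 1)
Step 2: Numerator = 35! / 34!
Step 3: Denominator = 1!
Step 4: Omega = 35

35


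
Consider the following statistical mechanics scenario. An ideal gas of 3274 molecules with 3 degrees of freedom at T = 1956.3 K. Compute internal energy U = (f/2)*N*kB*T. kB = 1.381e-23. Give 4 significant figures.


Step 1: f/2 = 3/2 = 1.5
Step 2: N*kB*T = 3274*1.381e-23*1956.3 = 8.845e-17
Step 3: U = 1.5 * 8.845e-17 = 1.327e-16 J

1.327e-16


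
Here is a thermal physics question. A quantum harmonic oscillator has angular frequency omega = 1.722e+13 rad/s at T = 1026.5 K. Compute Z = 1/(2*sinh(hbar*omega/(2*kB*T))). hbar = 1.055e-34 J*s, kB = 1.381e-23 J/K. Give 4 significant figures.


Step 1: Compute x = hbar*omega/(kB*T) = 1.055e-34*1.722e+13/(1.381e-23*1026.5) = 0.1282
Step 2: x/2 = 0.06408
Step 3: sinh(x/2) = 0.06412
Step 4: Z = 1/(2*0.06412) = 7.798

7.798


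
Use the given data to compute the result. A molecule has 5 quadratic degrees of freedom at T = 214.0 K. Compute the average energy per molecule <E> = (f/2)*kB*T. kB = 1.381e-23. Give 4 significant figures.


Step 1: f/2 = 5/2 = 2.5
Step 2: kB*T = 1.381e-23 * 214.0 = 2.955e-21
Step 3: <E> = 2.5 * 2.955e-21 = 7.388e-21 J

7.388e-21


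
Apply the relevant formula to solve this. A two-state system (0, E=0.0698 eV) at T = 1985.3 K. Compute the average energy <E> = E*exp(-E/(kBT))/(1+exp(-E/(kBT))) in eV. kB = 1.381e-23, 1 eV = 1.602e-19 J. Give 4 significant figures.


Step 1: beta*E = 0.0698*1.602e-19/(1.381e-23*1985.3) = 0.4078
Step 2: exp(-beta*E) = 0.6651
Step 3: <E> = 0.0698*0.6651/(1+0.6651) = 0.02788 eV

0.02788


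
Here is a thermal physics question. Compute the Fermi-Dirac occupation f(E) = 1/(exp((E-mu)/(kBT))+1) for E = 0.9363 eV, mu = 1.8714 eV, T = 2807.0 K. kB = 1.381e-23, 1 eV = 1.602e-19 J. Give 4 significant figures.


Step 1: (E - mu) = 0.9363 - 1.8714 = -0.9351 eV
Step 2: Convert: (E-mu)*eV = -1.498e-19 J
Step 3: x = (E-mu)*eV/(kB*T) = -3.864
Step 4: f = 1/(exp(-3.864)+1) = 0.9795

0.9795


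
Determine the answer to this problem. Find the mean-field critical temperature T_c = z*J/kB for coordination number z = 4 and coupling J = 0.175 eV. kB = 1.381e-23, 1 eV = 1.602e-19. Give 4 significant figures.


Step 1: z*J = 4*0.175 = 0.7 eV
Step 2: Convert to Joules: 0.7*1.602e-19 = 1.121e-19 J
Step 3: T_c = 1.121e-19 / 1.381e-23 = 8120 K

8120


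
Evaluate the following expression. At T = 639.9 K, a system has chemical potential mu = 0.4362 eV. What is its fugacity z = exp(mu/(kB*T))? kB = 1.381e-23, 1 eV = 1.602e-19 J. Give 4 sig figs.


Step 1: Convert mu to Joules: 0.4362*1.602e-19 = 6.988e-20 J
Step 2: kB*T = 1.381e-23*639.9 = 8.837e-21 J
Step 3: mu/(kB*T) = 7.908
Step 4: z = exp(7.908) = 2718

2718


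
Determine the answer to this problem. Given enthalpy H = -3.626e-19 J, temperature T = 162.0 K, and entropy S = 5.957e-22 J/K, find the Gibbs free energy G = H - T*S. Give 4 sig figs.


Step 1: T*S = 162.0 * 5.957e-22 = 9.65e-20 J
Step 2: G = H - T*S = -3.626e-19 - 9.65e-20
Step 3: G = -4.591e-19 J

-4.591e-19


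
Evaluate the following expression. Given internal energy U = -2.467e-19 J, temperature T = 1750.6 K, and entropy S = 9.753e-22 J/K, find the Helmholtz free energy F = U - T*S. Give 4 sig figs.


Step 1: T*S = 1750.6 * 9.753e-22 = 1.707e-18 J
Step 2: F = U - T*S = -2.467e-19 - 1.707e-18
Step 3: F = -1.954e-18 J

-1.954e-18


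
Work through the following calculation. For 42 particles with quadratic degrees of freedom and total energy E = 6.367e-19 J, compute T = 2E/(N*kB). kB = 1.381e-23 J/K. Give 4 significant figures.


Step 1: Numerator = 2*E = 2*6.367e-19 = 1.273e-18 J
Step 2: Denominator = N*kB = 42*1.381e-23 = 5.8e-22
Step 3: T = 1.273e-18 / 5.8e-22 = 2195 K

2195


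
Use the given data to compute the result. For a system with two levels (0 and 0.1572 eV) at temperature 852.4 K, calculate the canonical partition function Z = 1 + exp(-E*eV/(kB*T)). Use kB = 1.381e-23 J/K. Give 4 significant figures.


Step 1: Compute beta*E = E*eV/(kB*T) = 0.1572*1.602e-19/(1.381e-23*852.4) = 2.139
Step 2: exp(-beta*E) = exp(-2.139) = 0.1177
Step 3: Z = 1 + 0.1177 = 1.118

1.118


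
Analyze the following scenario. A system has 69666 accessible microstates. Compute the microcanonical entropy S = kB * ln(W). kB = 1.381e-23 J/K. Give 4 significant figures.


Step 1: ln(W) = ln(69666) = 11.15
Step 2: S = kB * ln(W) = 1.381e-23 * 11.15
Step 3: S = 1.54e-22 J/K

1.54e-22


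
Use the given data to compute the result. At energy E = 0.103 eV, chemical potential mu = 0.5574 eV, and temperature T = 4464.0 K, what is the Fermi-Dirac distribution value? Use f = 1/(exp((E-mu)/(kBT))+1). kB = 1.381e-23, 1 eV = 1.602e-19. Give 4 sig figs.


Step 1: (E - mu) = 0.103 - 0.5574 = -0.4544 eV
Step 2: Convert: (E-mu)*eV = -7.279e-20 J
Step 3: x = (E-mu)*eV/(kB*T) = -1.181
Step 4: f = 1/(exp(-1.181)+1) = 0.7651

0.7651


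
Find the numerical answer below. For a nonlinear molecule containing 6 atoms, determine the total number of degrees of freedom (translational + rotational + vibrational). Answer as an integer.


Step 1: Translational DOF = 3
Step 2: Rotational DOF (nonlinear) = 3
Step 3: Vibrational DOF = 3*6 - 6 = 12
Step 4: Total = 3 + 3 + 12 = 18

18


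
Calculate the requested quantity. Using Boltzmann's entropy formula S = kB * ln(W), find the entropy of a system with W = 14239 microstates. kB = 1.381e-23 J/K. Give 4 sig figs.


Step 1: ln(W) = ln(14239) = 9.564
Step 2: S = kB * ln(W) = 1.381e-23 * 9.564
Step 3: S = 1.321e-22 J/K

1.321e-22


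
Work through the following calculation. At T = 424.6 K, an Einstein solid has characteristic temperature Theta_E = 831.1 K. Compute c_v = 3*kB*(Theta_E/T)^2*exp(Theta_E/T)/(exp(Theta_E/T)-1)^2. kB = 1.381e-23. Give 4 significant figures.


Step 1: x = Theta_E/T = 831.1/424.6 = 1.957
Step 2: x^2 = 3.831
Step 3: exp(x) = 7.081
Step 4: c_v = 3*1.381e-23*3.831*7.081/(7.081-1)^2 = 3.04e-23

3.04e-23


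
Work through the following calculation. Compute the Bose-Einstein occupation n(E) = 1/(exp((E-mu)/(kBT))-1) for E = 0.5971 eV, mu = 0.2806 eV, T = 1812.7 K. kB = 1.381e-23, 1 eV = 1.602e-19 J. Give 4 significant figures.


Step 1: (E - mu) = 0.3165 eV
Step 2: x = (E-mu)*eV/(kB*T) = 0.3165*1.602e-19/(1.381e-23*1812.7) = 2.025
Step 3: exp(x) = 7.579
Step 4: n = 1/(exp(x)-1) = 0.152

0.152


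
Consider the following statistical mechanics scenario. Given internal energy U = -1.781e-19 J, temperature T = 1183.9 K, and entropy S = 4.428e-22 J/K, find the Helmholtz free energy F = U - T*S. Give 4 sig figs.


Step 1: T*S = 1183.9 * 4.428e-22 = 5.242e-19 J
Step 2: F = U - T*S = -1.781e-19 - 5.242e-19
Step 3: F = -7.023e-19 J

-7.023e-19


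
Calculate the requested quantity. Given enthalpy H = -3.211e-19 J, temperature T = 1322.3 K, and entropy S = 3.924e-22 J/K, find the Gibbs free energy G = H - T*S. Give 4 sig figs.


Step 1: T*S = 1322.3 * 3.924e-22 = 5.189e-19 J
Step 2: G = H - T*S = -3.211e-19 - 5.189e-19
Step 3: G = -8.4e-19 J

-8.4e-19


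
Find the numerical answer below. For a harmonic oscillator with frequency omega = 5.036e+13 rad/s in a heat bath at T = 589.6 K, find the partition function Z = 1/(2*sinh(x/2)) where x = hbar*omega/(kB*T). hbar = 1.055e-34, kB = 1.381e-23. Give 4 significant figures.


Step 1: Compute x = hbar*omega/(kB*T) = 1.055e-34*5.036e+13/(1.381e-23*589.6) = 0.6525
Step 2: x/2 = 0.3263
Step 3: sinh(x/2) = 0.3321
Step 4: Z = 1/(2*0.3321) = 1.506

1.506


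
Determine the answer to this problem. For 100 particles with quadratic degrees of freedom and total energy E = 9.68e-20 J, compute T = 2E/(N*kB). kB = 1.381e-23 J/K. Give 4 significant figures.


Step 1: Numerator = 2*E = 2*9.68e-20 = 1.936e-19 J
Step 2: Denominator = N*kB = 100*1.381e-23 = 1.381e-21
Step 3: T = 1.936e-19 / 1.381e-21 = 140.2 K

140.2


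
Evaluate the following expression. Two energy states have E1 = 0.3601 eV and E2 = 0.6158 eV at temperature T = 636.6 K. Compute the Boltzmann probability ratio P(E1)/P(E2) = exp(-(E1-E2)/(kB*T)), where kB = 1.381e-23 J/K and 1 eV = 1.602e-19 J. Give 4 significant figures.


Step 1: Compute energy difference dE = E1 - E2 = 0.3601 - 0.6158 = -0.2557 eV
Step 2: Convert to Joules: dE_J = -0.2557 * 1.602e-19 = -4.096e-20 J
Step 3: Compute exponent = -dE_J / (kB * T) = -(-4.096e-20) / (1.381e-23 * 636.6) = 4.659
Step 4: P(E1)/P(E2) = exp(4.659) = 105.6

105.6


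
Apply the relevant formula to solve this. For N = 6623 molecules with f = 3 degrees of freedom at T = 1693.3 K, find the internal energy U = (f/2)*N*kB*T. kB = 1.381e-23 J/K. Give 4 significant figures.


Step 1: f/2 = 3/2 = 1.5
Step 2: N*kB*T = 6623*1.381e-23*1693.3 = 1.549e-16
Step 3: U = 1.5 * 1.549e-16 = 2.323e-16 J

2.323e-16


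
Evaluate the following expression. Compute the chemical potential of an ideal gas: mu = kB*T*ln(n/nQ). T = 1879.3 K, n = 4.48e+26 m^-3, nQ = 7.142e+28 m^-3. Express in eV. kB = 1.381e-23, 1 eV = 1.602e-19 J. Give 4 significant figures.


Step 1: n/nQ = 4.48e+26/7.142e+28 = 0.006273
Step 2: ln(n/nQ) = -5.072
Step 3: mu = kB*T*ln(n/nQ) = 2.595e-20*-5.072 = -1.316e-19 J
Step 4: Convert to eV: -1.316e-19/1.602e-19 = -0.8216 eV

-0.8216
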